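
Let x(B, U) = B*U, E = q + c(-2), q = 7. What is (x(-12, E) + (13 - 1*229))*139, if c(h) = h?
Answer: -38364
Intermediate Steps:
E = 5 (E = 7 - 2 = 5)
(x(-12, E) + (13 - 1*229))*139 = (-12*5 + (13 - 1*229))*139 = (-60 + (13 - 229))*139 = (-60 - 216)*139 = -276*139 = -38364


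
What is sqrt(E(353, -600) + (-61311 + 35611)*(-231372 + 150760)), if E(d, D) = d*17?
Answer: sqrt(2071734401) ≈ 45516.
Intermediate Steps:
E(d, D) = 17*d
sqrt(E(353, -600) + (-61311 + 35611)*(-231372 + 150760)) = sqrt(17*353 + (-61311 + 35611)*(-231372 + 150760)) = sqrt(6001 - 25700*(-80612)) = sqrt(6001 + 2071728400) = sqrt(2071734401)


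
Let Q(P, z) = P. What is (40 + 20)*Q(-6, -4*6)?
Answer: -360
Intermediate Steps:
(40 + 20)*Q(-6, -4*6) = (40 + 20)*(-6) = 60*(-6) = -360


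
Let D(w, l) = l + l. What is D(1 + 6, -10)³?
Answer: -8000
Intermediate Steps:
D(w, l) = 2*l
D(1 + 6, -10)³ = (2*(-10))³ = (-20)³ = -8000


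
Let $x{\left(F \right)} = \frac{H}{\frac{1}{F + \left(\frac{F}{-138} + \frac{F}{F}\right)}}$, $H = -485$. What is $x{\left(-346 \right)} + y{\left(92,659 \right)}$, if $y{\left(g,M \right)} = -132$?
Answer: $\frac{11452412}{69} \approx 1.6598 \cdot 10^{5}$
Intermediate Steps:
$x{\left(F \right)} = -485 - \frac{66445 F}{138}$ ($x{\left(F \right)} = - \frac{485}{\frac{1}{F + \left(\frac{F}{-138} + \frac{F}{F}\right)}} = - \frac{485}{\frac{1}{F + \left(F \left(- \frac{1}{138}\right) + 1\right)}} = - \frac{485}{\frac{1}{F - \left(-1 + \frac{F}{138}\right)}} = - \frac{485}{\frac{1}{1 + \frac{137 F}{138}}} = - 485 \left(1 + \frac{137 F}{138}\right) = -485 - \frac{66445 F}{138}$)
$x{\left(-346 \right)} + y{\left(92,659 \right)} = \left(-485 - - \frac{11494985}{69}\right) - 132 = \left(-485 + \frac{11494985}{69}\right) - 132 = \frac{11461520}{69} - 132 = \frac{11452412}{69}$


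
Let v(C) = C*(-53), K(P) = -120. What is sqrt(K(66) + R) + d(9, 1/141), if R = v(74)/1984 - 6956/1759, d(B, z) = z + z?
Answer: 2/141 + 3*I*sqrt(2662725120382)/436232 ≈ 0.014184 + 11.222*I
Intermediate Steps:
v(C) = -53*C
d(B, z) = 2*z
R = -10349751/1744928 (R = -53*74/1984 - 6956/1759 = -3922*1/1984 - 6956*1/1759 = -1961/992 - 6956/1759 = -10349751/1744928 ≈ -5.9313)
sqrt(K(66) + R) + d(9, 1/141) = sqrt(-120 - 10349751/1744928) + 2/141 = sqrt(-219741111/1744928) + 2*(1/141) = 3*I*sqrt(2662725120382)/436232 + 2/141 = 2/141 + 3*I*sqrt(2662725120382)/436232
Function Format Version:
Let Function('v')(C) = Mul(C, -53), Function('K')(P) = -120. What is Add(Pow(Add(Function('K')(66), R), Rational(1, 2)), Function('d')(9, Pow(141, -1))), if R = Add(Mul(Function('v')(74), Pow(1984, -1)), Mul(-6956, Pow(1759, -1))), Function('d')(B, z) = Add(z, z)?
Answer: Add(Rational(2, 141), Mul(Rational(3, 436232), I, Pow(2662725120382, Rational(1, 2)))) ≈ Add(0.014184, Mul(11.222, I))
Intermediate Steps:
Function('v')(C) = Mul(-53, C)
Function('d')(B, z) = Mul(2, z)
R = Rational(-10349751, 1744928) (R = Add(Mul(Mul(-53, 74), Pow(1984, -1)), Mul(-6956, Pow(1759, -1))) = Add(Mul(-3922, Rational(1, 1984)), Mul(-6956, Rational(1, 1759))) = Add(Rational(-1961, 992), Rational(-6956, 1759)) = Rational(-10349751, 1744928) ≈ -5.9313)
Add(Pow(Add(Function('K')(66), R), Rational(1, 2)), Function('d')(9, Pow(141, -1))) = Add(Pow(Add(-120, Rational(-10349751, 1744928)), Rational(1, 2)), Mul(2, Pow(141, -1))) = Add(Pow(Rational(-219741111, 1744928), Rational(1, 2)), Mul(2, Rational(1, 141))) = Add(Mul(Rational(3, 436232), I, Pow(2662725120382, Rational(1, 2))), Rational(2, 141)) = Add(Rational(2, 141), Mul(Rational(3, 436232), I, Pow(2662725120382, Rational(1, 2))))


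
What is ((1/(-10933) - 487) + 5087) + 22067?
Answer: 291550310/10933 ≈ 26667.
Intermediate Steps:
((1/(-10933) - 487) + 5087) + 22067 = ((-1/10933 - 487) + 5087) + 22067 = (-5324372/10933 + 5087) + 22067 = 50291799/10933 + 22067 = 291550310/10933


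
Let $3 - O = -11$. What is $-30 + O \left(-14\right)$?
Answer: $-226$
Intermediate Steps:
$O = 14$ ($O = 3 - -11 = 3 + 11 = 14$)
$-30 + O \left(-14\right) = -30 + 14 \left(-14\right) = -30 - 196 = -226$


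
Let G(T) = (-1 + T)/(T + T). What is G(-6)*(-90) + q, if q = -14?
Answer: -133/2 ≈ -66.500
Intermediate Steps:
G(T) = (-1 + T)/(2*T) (G(T) = (-1 + T)/((2*T)) = (-1 + T)*(1/(2*T)) = (-1 + T)/(2*T))
G(-6)*(-90) + q = ((½)*(-1 - 6)/(-6))*(-90) - 14 = ((½)*(-⅙)*(-7))*(-90) - 14 = (7/12)*(-90) - 14 = -105/2 - 14 = -133/2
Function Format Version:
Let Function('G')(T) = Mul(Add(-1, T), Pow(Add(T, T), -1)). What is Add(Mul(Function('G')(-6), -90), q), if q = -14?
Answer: Rational(-133, 2) ≈ -66.500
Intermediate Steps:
Function('G')(T) = Mul(Rational(1, 2), Pow(T, -1), Add(-1, T)) (Function('G')(T) = Mul(Add(-1, T), Pow(Mul(2, T), -1)) = Mul(Add(-1, T), Mul(Rational(1, 2), Pow(T, -1))) = Mul(Rational(1, 2), Pow(T, -1), Add(-1, T)))
Add(Mul(Function('G')(-6), -90), q) = Add(Mul(Mul(Rational(1, 2), Pow(-6, -1), Add(-1, -6)), -90), -14) = Add(Mul(Mul(Rational(1, 2), Rational(-1, 6), -7), -90), -14) = Add(Mul(Rational(7, 12), -90), -14) = Add(Rational(-105, 2), -14) = Rational(-133, 2)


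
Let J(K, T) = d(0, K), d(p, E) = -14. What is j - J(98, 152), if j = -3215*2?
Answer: -6416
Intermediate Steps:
J(K, T) = -14
j = -6430
j - J(98, 152) = -6430 - 1*(-14) = -6430 + 14 = -6416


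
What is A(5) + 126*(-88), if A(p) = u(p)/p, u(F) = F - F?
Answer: -11088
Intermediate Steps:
u(F) = 0
A(p) = 0 (A(p) = 0/p = 0)
A(5) + 126*(-88) = 0 + 126*(-88) = 0 - 11088 = -11088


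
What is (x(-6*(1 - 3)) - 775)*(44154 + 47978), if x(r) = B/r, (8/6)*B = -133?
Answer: -288672589/4 ≈ -7.2168e+7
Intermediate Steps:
B = -399/4 (B = (3/4)*(-133) = -399/4 ≈ -99.750)
x(r) = -399/(4*r)
(x(-6*(1 - 3)) - 775)*(44154 + 47978) = (-399*(-1/(6*(1 - 3)))/4 - 775)*(44154 + 47978) = (-399/(4*((-6*(-2)))) - 775)*92132 = (-399/4/12 - 775)*92132 = (-399/4*1/12 - 775)*92132 = (-133/16 - 775)*92132 = -12533/16*92132 = -288672589/4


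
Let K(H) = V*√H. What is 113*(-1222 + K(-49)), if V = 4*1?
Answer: -138086 + 3164*I ≈ -1.3809e+5 + 3164.0*I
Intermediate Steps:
V = 4
K(H) = 4*√H
113*(-1222 + K(-49)) = 113*(-1222 + 4*√(-49)) = 113*(-1222 + 4*(7*I)) = 113*(-1222 + 28*I) = -138086 + 3164*I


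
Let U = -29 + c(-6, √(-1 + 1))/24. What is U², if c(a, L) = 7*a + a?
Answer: 961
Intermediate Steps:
c(a, L) = 8*a
U = -31 (U = -29 + (8*(-6))/24 = -29 - 48*1/24 = -29 - 2 = -31)
U² = (-31)² = 961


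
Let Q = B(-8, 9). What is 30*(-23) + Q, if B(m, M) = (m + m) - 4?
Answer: -710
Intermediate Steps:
B(m, M) = -4 + 2*m (B(m, M) = 2*m - 4 = -4 + 2*m)
Q = -20 (Q = -4 + 2*(-8) = -4 - 16 = -20)
30*(-23) + Q = 30*(-23) - 20 = -690 - 20 = -710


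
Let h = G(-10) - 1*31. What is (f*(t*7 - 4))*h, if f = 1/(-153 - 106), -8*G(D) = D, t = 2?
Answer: 85/74 ≈ 1.1486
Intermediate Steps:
G(D) = -D/8
f = -1/259 (f = 1/(-259) = -1/259 ≈ -0.0038610)
h = -119/4 (h = -⅛*(-10) - 1*31 = 5/4 - 31 = -119/4 ≈ -29.750)
(f*(t*7 - 4))*h = -(2*7 - 4)/259*(-119/4) = -(14 - 4)/259*(-119/4) = -1/259*10*(-119/4) = -10/259*(-119/4) = 85/74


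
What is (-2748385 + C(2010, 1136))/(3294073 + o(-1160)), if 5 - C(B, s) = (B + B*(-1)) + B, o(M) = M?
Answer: -2750390/3292913 ≈ -0.83525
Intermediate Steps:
C(B, s) = 5 - B (C(B, s) = 5 - ((B + B*(-1)) + B) = 5 - ((B - B) + B) = 5 - (0 + B) = 5 - B)
(-2748385 + C(2010, 1136))/(3294073 + o(-1160)) = (-2748385 + (5 - 1*2010))/(3294073 - 1160) = (-2748385 + (5 - 2010))/3292913 = (-2748385 - 2005)*(1/3292913) = -2750390*1/3292913 = -2750390/3292913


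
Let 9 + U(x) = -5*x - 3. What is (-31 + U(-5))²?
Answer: 324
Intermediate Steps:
U(x) = -12 - 5*x (U(x) = -9 + (-5*x - 3) = -9 + (-3 - 5*x) = -12 - 5*x)
(-31 + U(-5))² = (-31 + (-12 - 5*(-5)))² = (-31 + (-12 + 25))² = (-31 + 13)² = (-18)² = 324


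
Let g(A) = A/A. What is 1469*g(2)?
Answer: 1469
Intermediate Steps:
g(A) = 1
1469*g(2) = 1469*1 = 1469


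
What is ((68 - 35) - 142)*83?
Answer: -9047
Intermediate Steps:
((68 - 35) - 142)*83 = (33 - 142)*83 = -109*83 = -9047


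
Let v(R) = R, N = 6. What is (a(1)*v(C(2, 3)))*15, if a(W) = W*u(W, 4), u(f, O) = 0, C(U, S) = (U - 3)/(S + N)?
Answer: 0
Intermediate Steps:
C(U, S) = (-3 + U)/(6 + S) (C(U, S) = (U - 3)/(S + 6) = (-3 + U)/(6 + S))
a(W) = 0 (a(W) = W*0 = 0)
(a(1)*v(C(2, 3)))*15 = (0*((-3 + 2)/(6 + 3)))*15 = (0*(-1/9))*15 = (0*((⅑)*(-1)))*15 = (0*(-⅑))*15 = 0*15 = 0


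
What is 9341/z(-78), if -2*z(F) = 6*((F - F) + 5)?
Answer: -9341/15 ≈ -622.73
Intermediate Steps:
z(F) = -15 (z(F) = -3*((F - F) + 5) = -3*(0 + 5) = -3*5 = -½*30 = -15)
9341/z(-78) = 9341/(-15) = 9341*(-1/15) = -9341/15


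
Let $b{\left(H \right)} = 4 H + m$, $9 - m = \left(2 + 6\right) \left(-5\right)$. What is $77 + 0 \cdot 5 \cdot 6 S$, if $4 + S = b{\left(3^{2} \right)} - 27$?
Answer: $77$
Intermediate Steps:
$m = 49$ ($m = 9 - \left(2 + 6\right) \left(-5\right) = 9 - 8 \left(-5\right) = 9 - -40 = 9 + 40 = 49$)
$b{\left(H \right)} = 49 + 4 H$ ($b{\left(H \right)} = 4 H + 49 = 49 + 4 H$)
$S = 54$ ($S = -4 + \left(\left(49 + 4 \cdot 3^{2}\right) - 27\right) = -4 + \left(\left(49 + 4 \cdot 9\right) - 27\right) = -4 + \left(\left(49 + 36\right) - 27\right) = -4 + \left(85 - 27\right) = -4 + 58 = 54$)
$77 + 0 \cdot 5 \cdot 6 S = 77 + 0 \cdot 5 \cdot 6 \cdot 54 = 77 + 0 \cdot 6 \cdot 54 = 77 + 0 \cdot 54 = 77 + 0 = 77$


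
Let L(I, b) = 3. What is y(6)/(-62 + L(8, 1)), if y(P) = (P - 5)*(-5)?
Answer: 5/59 ≈ 0.084746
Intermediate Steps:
y(P) = 25 - 5*P (y(P) = (-5 + P)*(-5) = 25 - 5*P)
y(6)/(-62 + L(8, 1)) = (25 - 5*6)/(-62 + 3) = (25 - 30)/(-59) = -1/59*(-5) = 5/59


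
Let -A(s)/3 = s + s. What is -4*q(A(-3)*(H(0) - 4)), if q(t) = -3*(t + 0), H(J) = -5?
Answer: -1944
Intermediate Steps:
A(s) = -6*s (A(s) = -3*(s + s) = -6*s)
q(t) = -3*t
-4*q(A(-3)*(H(0) - 4)) = -(-12)*(-6*(-3))*(-5 - 4) = -(-12)*18*(-9) = -(-12)*(-162) = -4*486 = -1944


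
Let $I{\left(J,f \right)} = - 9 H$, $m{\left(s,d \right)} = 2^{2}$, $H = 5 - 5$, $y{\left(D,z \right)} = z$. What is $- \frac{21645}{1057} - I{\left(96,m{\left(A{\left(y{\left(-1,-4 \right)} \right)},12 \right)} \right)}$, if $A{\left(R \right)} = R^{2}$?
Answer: $- \frac{21645}{1057} \approx -20.478$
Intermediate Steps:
$H = 0$
$m{\left(s,d \right)} = 4$
$I{\left(J,f \right)} = 0$ ($I{\left(J,f \right)} = \left(-9\right) 0 = 0$)
$- \frac{21645}{1057} - I{\left(96,m{\left(A{\left(y{\left(-1,-4 \right)} \right)},12 \right)} \right)} = - \frac{21645}{1057} - 0 = \left(-21645\right) \frac{1}{1057} + 0 = - \frac{21645}{1057} + 0 = - \frac{21645}{1057}$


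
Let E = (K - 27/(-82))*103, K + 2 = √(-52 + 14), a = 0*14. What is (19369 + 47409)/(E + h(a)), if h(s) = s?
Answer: -750184052/28250943 - 449015272*I*√38/28250943 ≈ -26.554 - 97.976*I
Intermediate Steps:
a = 0
K = -2 + I*√38 (K = -2 + √(-52 + 14) = -2 + √(-38) = -2 + I*√38 ≈ -2.0 + 6.1644*I)
E = -14111/82 + 103*I*√38 (E = ((-2 + I*√38) - 27/(-82))*103 = ((-2 + I*√38) - 27*(-1/82))*103 = ((-2 + I*√38) + 27/82)*103 = (-137/82 + I*√38)*103 = -14111/82 + 103*I*√38 ≈ -172.09 + 634.93*I)
(19369 + 47409)/(E + h(a)) = (19369 + 47409)/((-14111/82 + 103*I*√38) + 0) = 66778/(-14111/82 + 103*I*√38)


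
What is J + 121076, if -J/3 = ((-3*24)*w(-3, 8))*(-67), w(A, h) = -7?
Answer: 222380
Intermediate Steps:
J = 101304 (J = -3*-3*24*(-7)*(-67) = -3*(-72*(-7))*(-67) = -1512*(-67) = -3*(-33768) = 101304)
J + 121076 = 101304 + 121076 = 222380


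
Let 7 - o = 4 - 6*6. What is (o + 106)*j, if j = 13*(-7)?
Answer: -13195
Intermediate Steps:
j = -91
o = 39 (o = 7 - (4 - 6*6) = 7 - (4 - 36) = 7 - 1*(-32) = 7 + 32 = 39)
(o + 106)*j = (39 + 106)*(-91) = 145*(-91) = -13195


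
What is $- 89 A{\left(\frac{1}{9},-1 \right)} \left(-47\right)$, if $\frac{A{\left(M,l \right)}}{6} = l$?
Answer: $-25098$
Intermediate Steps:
$A{\left(M,l \right)} = 6 l$
$- 89 A{\left(\frac{1}{9},-1 \right)} \left(-47\right) = - 89 \cdot 6 \left(-1\right) \left(-47\right) = \left(-89\right) \left(-6\right) \left(-47\right) = 534 \left(-47\right) = -25098$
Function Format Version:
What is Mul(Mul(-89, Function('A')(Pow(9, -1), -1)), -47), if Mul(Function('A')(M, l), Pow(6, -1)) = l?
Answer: -25098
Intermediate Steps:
Function('A')(M, l) = Mul(6, l)
Mul(Mul(-89, Function('A')(Pow(9, -1), -1)), -47) = Mul(Mul(-89, Mul(6, -1)), -47) = Mul(Mul(-89, -6), -47) = Mul(534, -47) = -25098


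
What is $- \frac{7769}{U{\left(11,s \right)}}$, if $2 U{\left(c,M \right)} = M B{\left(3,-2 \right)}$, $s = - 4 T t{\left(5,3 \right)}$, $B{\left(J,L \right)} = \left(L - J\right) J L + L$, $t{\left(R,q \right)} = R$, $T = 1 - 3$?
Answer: $- \frac{7769}{560} \approx -13.873$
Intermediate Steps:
$T = -2$
$B{\left(J,L \right)} = L + J L \left(L - J\right)$ ($B{\left(J,L \right)} = J \left(L - J\right) L + L = J L \left(L - J\right) + L = L + J L \left(L - J\right)$)
$s = 40$ ($s = \left(-4\right) \left(-2\right) 5 = 8 \cdot 5 = 40$)
$U{\left(c,M \right)} = 14 M$ ($U{\left(c,M \right)} = \frac{M \left(- 2 \left(1 - 3^{2} + 3 \left(-2\right)\right)\right)}{2} = \frac{M \left(- 2 \left(1 - 9 - 6\right)\right)}{2} = \frac{M \left(\left(-2\right) \left(-14\right)\right)}{2} = \frac{M 28}{2} = \frac{28 M}{2} = 14 M$)
$- \frac{7769}{U{\left(11,s \right)}} = - \frac{7769}{14 \cdot 40} = - \frac{7769}{560}$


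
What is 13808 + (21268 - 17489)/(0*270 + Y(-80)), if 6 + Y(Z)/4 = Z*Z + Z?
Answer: 348738627/25256 ≈ 13808.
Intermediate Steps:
Y(Z) = -24 + 4*Z + 4*Z² (Y(Z) = -24 + 4*(Z*Z + Z) = -24 + 4*(Z² + Z) = -24 + 4*(Z + Z²) = -24 + (4*Z + 4*Z²) = -24 + 4*Z + 4*Z²)
13808 + (21268 - 17489)/(0*270 + Y(-80)) = 13808 + (21268 - 17489)/(0*270 + (-24 + 4*(-80) + 4*(-80)²)) = 13808 + 3779/(0 + (-24 - 320 + 4*6400)) = 13808 + 3779/(0 + (-24 - 320 + 25600)) = 13808 + 3779/(0 + 25256) = 13808 + 3779/25256 = 348738627/25256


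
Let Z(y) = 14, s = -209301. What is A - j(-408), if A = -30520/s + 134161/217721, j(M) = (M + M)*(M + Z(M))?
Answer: -14650652753267203/45569223021 ≈ -3.2150e+5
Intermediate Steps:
j(M) = 2*M*(14 + M) (j(M) = (M + M)*(M + 14) = (2*M)*(14 + M) = 2*M*(14 + M))
A = 34724876381/45569223021 (A = -30520/(-209301) + 134161/217721 = -30520*(-1/209301) + 134161*(1/217721) = 30520/209301 + 134161/217721 = 34724876381/45569223021 ≈ 0.76202)
A - j(-408) = 34724876381/45569223021 - 2*(-408)*(14 - 408) = 34724876381/45569223021 - 2*(-408)*(-394) = 34724876381/45569223021 - 1*321504 = 34724876381/45569223021 - 321504 = -14650652753267203/45569223021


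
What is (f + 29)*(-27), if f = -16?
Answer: -351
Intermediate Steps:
(f + 29)*(-27) = (-16 + 29)*(-27) = 13*(-27) = -351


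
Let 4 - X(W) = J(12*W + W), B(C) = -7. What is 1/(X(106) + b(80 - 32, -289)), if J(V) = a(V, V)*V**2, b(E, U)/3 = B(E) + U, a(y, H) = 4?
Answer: -1/7596420 ≈ -1.3164e-7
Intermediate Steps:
b(E, U) = -21 + 3*U (b(E, U) = 3*(-7 + U) = -21 + 3*U)
J(V) = 4*V**2
X(W) = 4 - 676*W**2 (X(W) = 4 - 4*(12*W + W)**2 = 4 - 4*(13*W)**2 = 4 - 4*169*W**2 = 4 - 676*W**2)
1/(X(106) + b(80 - 32, -289)) = 1/((4 - 676*106**2) + (-21 + 3*(-289))) = 1/((4 - 676*11236) + (-21 - 867)) = 1/((4 - 7595536) - 888) = 1/(-7595532 - 888) = 1/(-7596420) = -1/7596420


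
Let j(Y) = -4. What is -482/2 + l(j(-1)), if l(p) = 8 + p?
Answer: -237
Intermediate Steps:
-482/2 + l(j(-1)) = -482/2 + (8 - 4) = -482*½ + 4 = -241 + 4 = -237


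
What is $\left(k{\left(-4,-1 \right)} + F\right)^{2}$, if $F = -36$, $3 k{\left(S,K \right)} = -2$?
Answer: $\frac{12100}{9} \approx 1344.4$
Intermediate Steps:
$k{\left(S,K \right)} = - \frac{2}{3}$ ($k{\left(S,K \right)} = \frac{1}{3} \left(-2\right) = - \frac{2}{3}$)
$\left(k{\left(-4,-1 \right)} + F\right)^{2} = \left(- \frac{2}{3} - 36\right)^{2} = \left(- \frac{110}{3}\right)^{2} = \frac{12100}{9}$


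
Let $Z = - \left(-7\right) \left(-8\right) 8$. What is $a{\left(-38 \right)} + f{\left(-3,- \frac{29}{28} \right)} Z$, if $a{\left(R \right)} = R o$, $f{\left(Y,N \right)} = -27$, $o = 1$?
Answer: $12058$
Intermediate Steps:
$a{\left(R \right)} = R$ ($a{\left(R \right)} = R 1 = R$)
$Z = -448$ ($Z = - 56 \cdot 8 = \left(-1\right) 448 = -448$)
$a{\left(-38 \right)} + f{\left(-3,- \frac{29}{28} \right)} Z = -38 - -12096 = -38 + 12096 = 12058$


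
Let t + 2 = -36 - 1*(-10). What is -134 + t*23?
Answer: -778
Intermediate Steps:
t = -28 (t = -2 + (-36 - 1*(-10)) = -2 + (-36 + 10) = -2 - 26 = -28)
-134 + t*23 = -134 - 28*23 = -134 - 644 = -778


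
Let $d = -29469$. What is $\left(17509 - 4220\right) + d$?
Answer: $-16180$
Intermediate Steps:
$\left(17509 - 4220\right) + d = \left(17509 - 4220\right) - 29469 = 13289 - 29469 = -16180$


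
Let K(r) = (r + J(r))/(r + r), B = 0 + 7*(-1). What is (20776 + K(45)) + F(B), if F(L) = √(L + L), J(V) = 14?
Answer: 1869899/90 + I*√14 ≈ 20777.0 + 3.7417*I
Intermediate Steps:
B = -7 (B = 0 - 7 = -7)
F(L) = √2*√L (F(L) = √(2*L) = √2*√L)
K(r) = (14 + r)/(2*r) (K(r) = (r + 14)/(r + r) = (14 + r)/((2*r)) = (14 + r)*(1/(2*r)) = (14 + r)/(2*r))
(20776 + K(45)) + F(B) = (20776 + (½)*(14 + 45)/45) + √2*√(-7) = (20776 + (½)*(1/45)*59) + √2*(I*√7) = (20776 + 59/90) + I*√14 = 1869899/90 + I*√14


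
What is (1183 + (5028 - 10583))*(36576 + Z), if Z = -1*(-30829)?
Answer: -294694660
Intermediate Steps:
Z = 30829
(1183 + (5028 - 10583))*(36576 + Z) = (1183 + (5028 - 10583))*(36576 + 30829) = (1183 - 5555)*67405 = -4372*67405 = -294694660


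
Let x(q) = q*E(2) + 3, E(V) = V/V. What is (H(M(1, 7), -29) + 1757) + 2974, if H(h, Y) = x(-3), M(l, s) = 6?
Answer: 4731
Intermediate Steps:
E(V) = 1
x(q) = 3 + q (x(q) = q*1 + 3 = q + 3 = 3 + q)
H(h, Y) = 0 (H(h, Y) = 3 - 3 = 0)
(H(M(1, 7), -29) + 1757) + 2974 = (0 + 1757) + 2974 = 1757 + 2974 = 4731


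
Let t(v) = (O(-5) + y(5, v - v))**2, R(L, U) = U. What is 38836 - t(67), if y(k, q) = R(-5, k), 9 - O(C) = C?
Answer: 38475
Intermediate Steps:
O(C) = 9 - C
y(k, q) = k
t(v) = 361 (t(v) = ((9 - 1*(-5)) + 5)**2 = ((9 + 5) + 5)**2 = (14 + 5)**2 = 19**2 = 361)
38836 - t(67) = 38836 - 1*361 = 38836 - 361 = 38475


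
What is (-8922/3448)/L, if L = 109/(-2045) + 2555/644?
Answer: -209823135/317387107 ≈ -0.66110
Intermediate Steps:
L = 736397/188140 (L = 109*(-1/2045) + 2555*(1/644) = -109/2045 + 365/92 = 736397/188140 ≈ 3.9141)
(-8922/3448)/L = (-8922/3448)/(736397/188140) = -8922*1/3448*(188140/736397) = -4461/1724*188140/736397 = -209823135/317387107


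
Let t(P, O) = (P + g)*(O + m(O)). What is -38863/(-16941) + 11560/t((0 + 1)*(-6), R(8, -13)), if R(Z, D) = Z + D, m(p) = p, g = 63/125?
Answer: 274963709/1293163 ≈ 212.63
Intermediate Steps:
g = 63/125 (g = 63*(1/125) = 63/125 ≈ 0.50400)
R(Z, D) = D + Z
t(P, O) = 2*O*(63/125 + P) (t(P, O) = (P + 63/125)*(O + O) = (63/125 + P)*(2*O) = 2*O*(63/125 + P))
-38863/(-16941) + 11560/t((0 + 1)*(-6), R(8, -13)) = -38863/(-16941) + 11560/((2*(-13 + 8)*(63 + 125*((0 + 1)*(-6)))/125)) = -38863*(-1/16941) + 11560/(((2/125)*(-5)*(63 + 125*(1*(-6))))) = 38863/16941 + 11560/(((2/125)*(-5)*(63 + 125*(-6)))) = 38863/16941 + 11560/(((2/125)*(-5)*(63 - 750))) = 38863/16941 + 11560/(((2/125)*(-5)*(-687))) = 38863/16941 + 11560/(1374/25) = 38863/16941 + 11560*(25/1374) = 38863/16941 + 144500/687 = 274963709/1293163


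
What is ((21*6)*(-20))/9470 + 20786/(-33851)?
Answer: -28214794/32056897 ≈ -0.88015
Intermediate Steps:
((21*6)*(-20))/9470 + 20786/(-33851) = (126*(-20))*(1/9470) + 20786*(-1/33851) = -2520*1/9470 - 20786/33851 = -252/947 - 20786/33851 = -28214794/32056897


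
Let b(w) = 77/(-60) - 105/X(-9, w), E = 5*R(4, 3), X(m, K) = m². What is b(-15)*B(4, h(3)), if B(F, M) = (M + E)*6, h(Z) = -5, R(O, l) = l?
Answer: -1393/9 ≈ -154.78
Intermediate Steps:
E = 15 (E = 5*3 = 15)
b(w) = -1393/540 (b(w) = 77/(-60) - 105/((-9)²) = 77*(-1/60) - 105/81 = -77/60 - 105*1/81 = -77/60 - 35/27 = -1393/540)
B(F, M) = 90 + 6*M (B(F, M) = (M + 15)*6 = (15 + M)*6 = 90 + 6*M)
b(-15)*B(4, h(3)) = -1393*(90 + 6*(-5))/540 = -1393*(90 - 30)/540 = -1393/540*60 = -1393/9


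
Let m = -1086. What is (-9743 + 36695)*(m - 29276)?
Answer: -818316624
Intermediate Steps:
(-9743 + 36695)*(m - 29276) = (-9743 + 36695)*(-1086 - 29276) = 26952*(-30362) = -818316624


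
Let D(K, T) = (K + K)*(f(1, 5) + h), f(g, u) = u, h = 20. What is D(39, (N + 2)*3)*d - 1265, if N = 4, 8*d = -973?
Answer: -953735/4 ≈ -2.3843e+5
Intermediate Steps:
d = -973/8 (d = (⅛)*(-973) = -973/8 ≈ -121.63)
D(K, T) = 50*K (D(K, T) = (K + K)*(5 + 20) = (2*K)*25 = 50*K)
D(39, (N + 2)*3)*d - 1265 = (50*39)*(-973/8) - 1265 = 1950*(-973/8) - 1265 = -948675/4 - 1265 = -953735/4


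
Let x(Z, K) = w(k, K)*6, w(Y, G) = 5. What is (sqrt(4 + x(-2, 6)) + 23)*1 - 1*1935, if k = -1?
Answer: -1912 + sqrt(34) ≈ -1906.2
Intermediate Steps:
x(Z, K) = 30 (x(Z, K) = 5*6 = 30)
(sqrt(4 + x(-2, 6)) + 23)*1 - 1*1935 = (sqrt(4 + 30) + 23)*1 - 1*1935 = (sqrt(34) + 23)*1 - 1935 = (23 + sqrt(34))*1 - 1935 = (23 + sqrt(34)) - 1935 = -1912 + sqrt(34)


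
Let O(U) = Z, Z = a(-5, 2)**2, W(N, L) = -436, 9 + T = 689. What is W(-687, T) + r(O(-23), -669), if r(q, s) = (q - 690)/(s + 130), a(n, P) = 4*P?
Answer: -234378/539 ≈ -434.84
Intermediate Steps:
T = 680 (T = -9 + 689 = 680)
Z = 64 (Z = (4*2)**2 = 8**2 = 64)
O(U) = 64
r(q, s) = (-690 + q)/(130 + s)
W(-687, T) + r(O(-23), -669) = -436 + (-690 + 64)/(130 - 669) = -436 - 626/(-539) = -436 - 1/539*(-626) = -436 + 626/539 = -234378/539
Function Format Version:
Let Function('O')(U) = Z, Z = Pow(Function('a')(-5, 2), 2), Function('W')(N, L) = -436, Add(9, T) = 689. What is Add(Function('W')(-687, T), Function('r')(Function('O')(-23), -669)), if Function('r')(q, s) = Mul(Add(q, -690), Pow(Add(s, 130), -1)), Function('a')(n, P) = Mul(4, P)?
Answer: Rational(-234378, 539) ≈ -434.84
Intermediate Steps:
T = 680 (T = Add(-9, 689) = 680)
Z = 64 (Z = Pow(Mul(4, 2), 2) = Pow(8, 2) = 64)
Function('O')(U) = 64
Function('r')(q, s) = Mul(Pow(Add(130, s), -1), Add(-690, q)) (Function('r')(q, s) = Mul(Add(-690, q), Pow(Add(130, s), -1)) = Mul(Pow(Add(130, s), -1), Add(-690, q)))
Add(Function('W')(-687, T), Function('r')(Function('O')(-23), -669)) = Add(-436, Mul(Pow(Add(130, -669), -1), Add(-690, 64))) = Add(-436, Mul(Pow(-539, -1), -626)) = Add(-436, Mul(Rational(-1, 539), -626)) = Add(-436, Rational(626, 539)) = Rational(-234378, 539)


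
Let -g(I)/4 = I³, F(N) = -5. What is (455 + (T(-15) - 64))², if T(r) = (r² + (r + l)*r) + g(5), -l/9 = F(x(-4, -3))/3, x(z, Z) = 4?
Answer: 13456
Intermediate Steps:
g(I) = -4*I³
l = 15 (l = -(-45)/3 = -9*(-5/3) = 15)
T(r) = -500 + r² + r*(15 + r) (T(r) = (r² + (r + 15)*r) - 4*5³ = (r² + (15 + r)*r) - 4*125 = (r² + r*(15 + r)) - 500 = -500 + r² + r*(15 + r))
(455 + (T(-15) - 64))² = (455 + ((-500 + 2*(-15)² + 15*(-15)) - 64))² = (455 + ((-500 + 2*225 - 225) - 64))² = (455 + ((-500 + 450 - 225) - 64))² = (455 + (-275 - 64))² = (455 - 339)² = 116² = 13456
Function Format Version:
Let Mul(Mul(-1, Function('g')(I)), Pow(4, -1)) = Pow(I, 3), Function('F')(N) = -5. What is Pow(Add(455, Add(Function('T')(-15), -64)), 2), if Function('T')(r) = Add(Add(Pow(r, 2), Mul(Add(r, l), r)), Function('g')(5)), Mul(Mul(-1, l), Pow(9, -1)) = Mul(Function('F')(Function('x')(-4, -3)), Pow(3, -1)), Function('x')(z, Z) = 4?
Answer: 13456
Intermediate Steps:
Function('g')(I) = Mul(-4, Pow(I, 3))
l = 15 (l = Mul(-9, Mul(-5, Pow(3, -1))) = Mul(-9, Mul(-5, Rational(1, 3))) = Mul(-9, Rational(-5, 3)) = 15)
Function('T')(r) = Add(-500, Pow(r, 2), Mul(r, Add(15, r))) (Function('T')(r) = Add(Add(Pow(r, 2), Mul(Add(r, 15), r)), Mul(-4, Pow(5, 3))) = Add(Add(Pow(r, 2), Mul(Add(15, r), r)), Mul(-4, 125)) = Add(Add(Pow(r, 2), Mul(r, Add(15, r))), -500) = Add(-500, Pow(r, 2), Mul(r, Add(15, r))))
Pow(Add(455, Add(Function('T')(-15), -64)), 2) = Pow(Add(455, Add(Add(-500, Mul(2, Pow(-15, 2)), Mul(15, -15)), -64)), 2) = Pow(Add(455, Add(Add(-500, Mul(2, 225), -225), -64)), 2) = Pow(Add(455, Add(Add(-500, 450, -225), -64)), 2) = Pow(Add(455, Add(-275, -64)), 2) = Pow(Add(455, -339), 2) = Pow(116, 2) = 13456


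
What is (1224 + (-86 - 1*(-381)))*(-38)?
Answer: -57722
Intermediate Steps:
(1224 + (-86 - 1*(-381)))*(-38) = (1224 + (-86 + 381))*(-38) = (1224 + 295)*(-38) = 1519*(-38) = -57722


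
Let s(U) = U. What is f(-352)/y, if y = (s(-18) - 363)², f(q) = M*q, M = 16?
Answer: -5632/145161 ≈ -0.038798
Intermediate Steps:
f(q) = 16*q
y = 145161 (y = (-18 - 363)² = (-381)² = 145161)
f(-352)/y = (16*(-352))/145161 = -5632*1/145161 = -5632/145161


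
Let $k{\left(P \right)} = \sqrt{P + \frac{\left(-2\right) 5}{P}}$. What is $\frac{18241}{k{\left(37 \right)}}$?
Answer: $\frac{18241 \sqrt{5587}}{453} \approx 3009.8$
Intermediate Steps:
$k{\left(P \right)} = \sqrt{P - \frac{10}{P}}$
$\frac{18241}{k{\left(37 \right)}} = \frac{18241}{\sqrt{37 - \frac{10}{37}}} = \frac{18241}{\sqrt{\frac{1359}{37}}} = \frac{18241}{\frac{3}{37} \sqrt{5587}} = 18241 \frac{\sqrt{5587}}{453} = \frac{18241 \sqrt{5587}}{453}$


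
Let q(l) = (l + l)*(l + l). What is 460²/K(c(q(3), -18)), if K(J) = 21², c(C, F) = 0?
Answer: 211600/441 ≈ 479.82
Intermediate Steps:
q(l) = 4*l² (q(l) = (2*l)*(2*l) = 4*l²)
K(J) = 441
460²/K(c(q(3), -18)) = 460²/441 = 211600*(1/441) = 211600/441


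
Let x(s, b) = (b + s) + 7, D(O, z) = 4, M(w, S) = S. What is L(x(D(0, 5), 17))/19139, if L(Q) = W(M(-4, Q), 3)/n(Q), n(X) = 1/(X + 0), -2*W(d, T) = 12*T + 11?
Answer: -658/19139 ≈ -0.034380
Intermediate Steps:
W(d, T) = -11/2 - 6*T (W(d, T) = -(12*T + 11)/2 = -(11 + 12*T)/2 = -11/2 - 6*T)
x(s, b) = 7 + b + s
n(X) = 1/X
L(Q) = -47*Q/2 (L(Q) = (-11/2 - 6*3)/(1/Q) = (-11/2 - 18)*Q = -47*Q/2)
L(x(D(0, 5), 17))/19139 = -47*(7 + 17 + 4)/2/19139 = -47/2*28*(1/19139) = -658*1/19139 = -658/19139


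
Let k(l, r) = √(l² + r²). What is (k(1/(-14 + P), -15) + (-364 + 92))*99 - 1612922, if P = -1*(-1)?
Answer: -1639850 + 99*√38026/13 ≈ -1.6384e+6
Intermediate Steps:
P = 1
(k(1/(-14 + P), -15) + (-364 + 92))*99 - 1612922 = (√((1/(-14 + 1))² + (-15)²) + (-364 + 92))*99 - 1612922 = (√((1/(-13))² + 225) - 272)*99 - 1612922 = (√((-1/13)² + 225) - 272)*99 - 1612922 = (√(1/169 + 225) - 272)*99 - 1612922 = (√(38026/169) - 272)*99 - 1612922 = (√38026/13 - 272)*99 - 1612922 = (-272 + √38026/13)*99 - 1612922 = (-26928 + 99*√38026/13) - 1612922 = -1639850 + 99*√38026/13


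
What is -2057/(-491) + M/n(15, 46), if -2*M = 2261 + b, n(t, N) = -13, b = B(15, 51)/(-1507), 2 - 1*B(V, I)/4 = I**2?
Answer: 1758699367/19238362 ≈ 91.416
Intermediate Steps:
B(V, I) = 8 - 4*I**2
b = 10396/1507 (b = (8 - 4*51**2)/(-1507) = (8 - 4*2601)*(-1/1507) = (8 - 10404)*(-1/1507) = -10396*(-1/1507) = 10396/1507 ≈ 6.8985)
M = -3417723/3014 (M = -(2261 + 10396/1507)/2 = -1/2*3417723/1507 = -3417723/3014 ≈ -1133.9)
-2057/(-491) + M/n(15, 46) = -2057/(-491) - 3417723/3014/(-13) = -2057*(-1/491) - 3417723/3014*(-1/13) = 2057/491 + 3417723/39182 = 1758699367/19238362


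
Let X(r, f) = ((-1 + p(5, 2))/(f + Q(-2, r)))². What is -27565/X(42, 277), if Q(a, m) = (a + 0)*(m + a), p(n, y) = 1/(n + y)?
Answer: -52418734165/36 ≈ -1.4561e+9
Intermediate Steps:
Q(a, m) = a*(a + m)
X(r, f) = 36/(49*(4 + f - 2*r)²) (X(r, f) = ((-1 + 1/(5 + 2))/(f - 2*(-2 + r)))² = ((-1 + 1/7)/(f + (4 - 2*r)))² = ((-1 + ⅐)/(4 + f - 2*r))² = (-6/(7*(4 + f - 2*r)))² = 36/(49*(4 + f - 2*r)²))
-27565/X(42, 277) = -27565*49*(4 + 277 - 2*42)²/36 = -27565*49*(4 + 277 - 84)²/36 = -27565/((36/49)/197²) = -27565/((36/49)*(1/38809)) = -27565/36/1901641 = -27565*1901641/36 = -52418734165/36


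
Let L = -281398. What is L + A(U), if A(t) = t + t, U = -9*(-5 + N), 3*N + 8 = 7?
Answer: -281302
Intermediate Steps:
N = -1/3 (N = -8/3 + (1/3)*7 = -8/3 + 7/3 = -1/3 ≈ -0.33333)
U = 48 (U = -9*(-5 - 1/3) = -9*(-16/3) = 48)
A(t) = 2*t
L + A(U) = -281398 + 2*48 = -281398 + 96 = -281302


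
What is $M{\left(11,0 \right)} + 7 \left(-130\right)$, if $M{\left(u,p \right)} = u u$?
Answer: $-789$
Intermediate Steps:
$M{\left(u,p \right)} = u^{2}$
$M{\left(11,0 \right)} + 7 \left(-130\right) = 11^{2} + 7 \left(-130\right) = 121 - 910 = -789$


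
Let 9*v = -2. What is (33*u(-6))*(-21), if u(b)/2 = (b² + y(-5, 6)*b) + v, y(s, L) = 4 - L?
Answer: -66220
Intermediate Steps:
v = -2/9 (v = (⅑)*(-2) = -2/9 ≈ -0.22222)
u(b) = -4/9 - 4*b + 2*b² (u(b) = 2*((b² + (4 - 1*6)*b) - 2/9) = 2*((b² + (4 - 6)*b) - 2/9) = 2*((b² - 2*b) - 2/9) = 2*(-2/9 + b² - 2*b) = -4/9 - 4*b + 2*b²)
(33*u(-6))*(-21) = (33*(-4/9 - 4*(-6) + 2*(-6)²))*(-21) = (33*(-4/9 + 24 + 2*36))*(-21) = (33*(-4/9 + 24 + 72))*(-21) = (33*(860/9))*(-21) = (9460/3)*(-21) = -66220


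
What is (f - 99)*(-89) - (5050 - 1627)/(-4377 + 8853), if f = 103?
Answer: -532293/1492 ≈ -356.76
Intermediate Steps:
(f - 99)*(-89) - (5050 - 1627)/(-4377 + 8853) = (103 - 99)*(-89) - (5050 - 1627)/(-4377 + 8853) = 4*(-89) - 3423/4476 = -356 - 3423/4476 = -356 - 1*1141/1492 = -356 - 1141/1492 = -532293/1492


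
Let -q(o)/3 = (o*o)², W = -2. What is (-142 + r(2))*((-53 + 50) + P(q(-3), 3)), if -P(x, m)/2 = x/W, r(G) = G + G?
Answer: 33948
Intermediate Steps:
r(G) = 2*G
q(o) = -3*o⁴
P(x, m) = x (P(x, m) = -2*x/(-2) = -2*x*(-1)/2 = -(-1)*x = x)
(-142 + r(2))*((-53 + 50) + P(q(-3), 3)) = (-142 + 2*2)*((-53 + 50) - 3*(-3)⁴) = (-142 + 4)*(-3 - 3*81) = -138*(-3 - 243) = -138*(-246) = 33948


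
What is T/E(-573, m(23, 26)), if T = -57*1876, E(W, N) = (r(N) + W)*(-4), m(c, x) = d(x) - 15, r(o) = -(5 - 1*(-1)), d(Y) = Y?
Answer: -8911/193 ≈ -46.171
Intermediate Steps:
r(o) = -6 (r(o) = -(5 + 1) = -1*6 = -6)
m(c, x) = -15 + x (m(c, x) = x - 15 = -15 + x)
E(W, N) = 24 - 4*W (E(W, N) = (-6 + W)*(-4) = 24 - 4*W)
T = -106932
T/E(-573, m(23, 26)) = -106932/(24 - 4*(-573)) = -106932/(24 + 2292) = -106932/2316 = -106932*1/2316 = -8911/193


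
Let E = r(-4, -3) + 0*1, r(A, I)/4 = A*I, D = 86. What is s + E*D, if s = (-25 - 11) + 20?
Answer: 4112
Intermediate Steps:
r(A, I) = 4*A*I (r(A, I) = 4*(A*I) = 4*A*I)
s = -16 (s = -36 + 20 = -16)
E = 48 (E = 4*(-4)*(-3) + 0*1 = 48 + 0 = 48)
s + E*D = -16 + 48*86 = -16 + 4128 = 4112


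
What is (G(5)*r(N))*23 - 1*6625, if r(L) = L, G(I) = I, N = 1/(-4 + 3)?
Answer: -6740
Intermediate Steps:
N = -1 (N = 1/(-1) = -1)
(G(5)*r(N))*23 - 1*6625 = (5*(-1))*23 - 1*6625 = -5*23 - 6625 = -115 - 6625 = -6740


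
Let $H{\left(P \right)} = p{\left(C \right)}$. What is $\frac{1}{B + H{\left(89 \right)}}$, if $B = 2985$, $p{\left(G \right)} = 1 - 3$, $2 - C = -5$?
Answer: $\frac{1}{2983} \approx 0.00033523$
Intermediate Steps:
$C = 7$ ($C = 2 - -5 = 2 + 5 = 7$)
$p{\left(G \right)} = -2$ ($p{\left(G \right)} = 1 - 3 = -2$)
$H{\left(P \right)} = -2$
$\frac{1}{B + H{\left(89 \right)}} = \frac{1}{2985 - 2} = \frac{1}{2983}$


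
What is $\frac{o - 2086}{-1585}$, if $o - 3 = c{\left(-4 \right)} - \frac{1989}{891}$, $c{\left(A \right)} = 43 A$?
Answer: $\frac{223466}{156915} \approx 1.4241$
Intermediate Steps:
$o = - \frac{16952}{99}$ ($o = 3 - \left(172 + \frac{1989}{891}\right) = 3 - \left(172 + 1989 \cdot \frac{1}{891}\right) = 3 - \frac{17249}{99} = - \frac{16952}{99} \approx -171.23$)
$\frac{o - 2086}{-1585} = \frac{- \frac{16952}{99} - 2086}{-1585} = \left(- \frac{223466}{99}\right) \left(- \frac{1}{1585}\right) = \frac{223466}{156915}$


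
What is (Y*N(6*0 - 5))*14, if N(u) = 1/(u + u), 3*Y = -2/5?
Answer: 14/75 ≈ 0.18667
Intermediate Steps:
Y = -2/15 (Y = (-2/5)/3 = (-2*⅕)/3 = (⅓)*(-⅖) = -2/15 ≈ -0.13333)
N(u) = 1/(2*u)
(Y*N(6*0 - 5))*14 = -1/(15*(6*0 - 5))*14 = -1/(15*(0 - 5))*14 = -1/(15*(-5))*14 = -(-1)/(15*5)*14 = -2/15*(-⅒)*14 = (1/75)*14 = 14/75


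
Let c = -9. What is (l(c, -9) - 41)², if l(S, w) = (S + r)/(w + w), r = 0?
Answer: 6561/4 ≈ 1640.3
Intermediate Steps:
l(S, w) = S/(2*w) (l(S, w) = (S + 0)/(w + w) = S/((2*w)) = S*(1/(2*w)) = S/(2*w))
(l(c, -9) - 41)² = ((½)*(-9)/(-9) - 41)² = ((½)*(-9)*(-⅑) - 41)² = (½ - 41)² = (-81/2)² = 6561/4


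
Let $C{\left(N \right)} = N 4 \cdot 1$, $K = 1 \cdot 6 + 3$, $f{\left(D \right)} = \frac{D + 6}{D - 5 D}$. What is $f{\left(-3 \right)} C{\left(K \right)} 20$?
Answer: $180$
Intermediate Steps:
$f{\left(D \right)} = - \frac{6 + D}{4 D}$ ($f{\left(D \right)} = \frac{6 + D}{\left(-4\right) D} = \left(6 + D\right) \left(- \frac{1}{4 D}\right) = - \frac{6 + D}{4 D}$)
$K = 9$ ($K = 6 + 3 = 9$)
$C{\left(N \right)} = 4 N$ ($C{\left(N \right)} = 4 N 1 = 4 N$)
$f{\left(-3 \right)} C{\left(K \right)} 20 = \frac{-6 - -3}{4 \left(-3\right)} 4 \cdot 9 \cdot 20 = \frac{1}{4} \left(- \frac{1}{3}\right) \left(-6 + 3\right) 36 \cdot 20 = \frac{1}{4} \left(- \frac{1}{3}\right) \left(-3\right) 36 \cdot 20 = \frac{1}{4} \cdot 36 \cdot 20 = 9 \cdot 20 = 180$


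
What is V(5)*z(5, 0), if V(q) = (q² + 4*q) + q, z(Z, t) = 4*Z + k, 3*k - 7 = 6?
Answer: 3650/3 ≈ 1216.7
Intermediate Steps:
k = 13/3 (k = 7/3 + (⅓)*6 = 7/3 + 2 = 13/3 ≈ 4.3333)
z(Z, t) = 13/3 + 4*Z (z(Z, t) = 4*Z + 13/3 = 13/3 + 4*Z)
V(q) = q² + 5*q
V(5)*z(5, 0) = (5*(5 + 5))*(13/3 + 4*5) = (5*10)*(13/3 + 20) = 50*(73/3) = 3650/3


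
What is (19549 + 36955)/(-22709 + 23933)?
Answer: 7063/153 ≈ 46.163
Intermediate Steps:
(19549 + 36955)/(-22709 + 23933) = 56504/1224 = 56504*(1/1224) = 7063/153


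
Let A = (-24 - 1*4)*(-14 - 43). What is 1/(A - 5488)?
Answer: -1/3892 ≈ -0.00025694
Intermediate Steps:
A = 1596 (A = (-24 - 4)*(-57) = -28*(-57) = 1596)
1/(A - 5488) = 1/(1596 - 5488) = 1/(-3892) = -1/3892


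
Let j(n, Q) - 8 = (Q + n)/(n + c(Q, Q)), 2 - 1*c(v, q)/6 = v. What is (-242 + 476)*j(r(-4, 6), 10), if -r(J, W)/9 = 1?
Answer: 35490/19 ≈ 1867.9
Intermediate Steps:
c(v, q) = 12 - 6*v
r(J, W) = -9 (r(J, W) = -9*1 = -9)
j(n, Q) = 8 + (Q + n)/(12 + n - 6*Q) (j(n, Q) = 8 + (Q + n)/(n + (12 - 6*Q)) = 8 + (Q + n)/(12 + n - 6*Q))
(-242 + 476)*j(r(-4, 6), 10) = (-242 + 476)*((96 - 47*10 + 9*(-9))/(12 - 9 - 6*10)) = 234*((96 - 470 - 81)/(12 - 9 - 60)) = 234*(-455/(-57)) = 234*(-1/57*(-455)) = 234*(455/57) = 35490/19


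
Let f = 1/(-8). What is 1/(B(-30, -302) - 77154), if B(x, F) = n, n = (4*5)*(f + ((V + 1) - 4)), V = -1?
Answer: -2/154473 ≈ -1.2947e-5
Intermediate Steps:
f = -⅛ ≈ -0.12500
n = -165/2 (n = (4*5)*(-⅛ + ((-1 + 1) - 4)) = 20*(-⅛ + (0 - 4)) = 20*(-⅛ - 4) = 20*(-33/8) = -165/2 ≈ -82.500)
B(x, F) = -165/2
1/(B(-30, -302) - 77154) = 1/(-165/2 - 77154) = 1/(-154473/2) = -2/154473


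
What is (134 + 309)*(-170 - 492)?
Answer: -293266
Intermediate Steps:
(134 + 309)*(-170 - 492) = 443*(-662) = -293266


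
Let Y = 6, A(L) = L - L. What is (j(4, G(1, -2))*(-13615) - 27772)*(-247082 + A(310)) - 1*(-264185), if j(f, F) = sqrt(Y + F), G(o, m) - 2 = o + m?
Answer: 6862225489 + 3364021430*sqrt(7) ≈ 1.5763e+10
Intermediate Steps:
A(L) = 0
G(o, m) = 2 + m + o (G(o, m) = 2 + (o + m) = 2 + (m + o) = 2 + m + o)
j(f, F) = sqrt(6 + F)
(j(4, G(1, -2))*(-13615) - 27772)*(-247082 + A(310)) - 1*(-264185) = (sqrt(6 + (2 - 2 + 1))*(-13615) - 27772)*(-247082 + 0) - 1*(-264185) = (sqrt(6 + 1)*(-13615) - 27772)*(-247082) + 264185 = (sqrt(7)*(-13615) - 27772)*(-247082) + 264185 = (-13615*sqrt(7) - 27772)*(-247082) + 264185 = (-27772 - 13615*sqrt(7))*(-247082) + 264185 = (6861961304 + 3364021430*sqrt(7)) + 264185 = 6862225489 + 3364021430*sqrt(7)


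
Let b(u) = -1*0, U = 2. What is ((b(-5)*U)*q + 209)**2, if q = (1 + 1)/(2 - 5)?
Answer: 43681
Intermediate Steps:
b(u) = 0
q = -2/3 (q = 2/(-3) = 2*(-1/3) = -2/3 ≈ -0.66667)
((b(-5)*U)*q + 209)**2 = ((0*2)*(-2/3) + 209)**2 = (0*(-2/3) + 209)**2 = (0 + 209)**2 = 209**2 = 43681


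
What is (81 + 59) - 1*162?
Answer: -22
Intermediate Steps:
(81 + 59) - 1*162 = 140 - 162 = -22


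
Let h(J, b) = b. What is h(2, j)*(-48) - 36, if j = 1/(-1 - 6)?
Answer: -204/7 ≈ -29.143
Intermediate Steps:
j = -1/7 (j = 1/(-7) = -1/7 ≈ -0.14286)
h(2, j)*(-48) - 36 = -1/7*(-48) - 36 = 48/7 - 36 = -204/7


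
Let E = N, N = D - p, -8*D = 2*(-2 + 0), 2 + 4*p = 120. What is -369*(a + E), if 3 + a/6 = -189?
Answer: 435789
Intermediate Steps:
a = -1152 (a = -18 + 6*(-189) = -18 - 1134 = -1152)
p = 59/2 (p = -½ + (¼)*120 = -½ + 30 = 59/2 ≈ 29.500)
D = ½ (D = -(-2 + 0)/4 = -(-2)/4 = -⅛*(-4) = ½ ≈ 0.50000)
N = -29 (N = ½ - 1*59/2 = ½ - 59/2 = -29)
E = -29
-369*(a + E) = -369*(-1152 - 29) = -369*(-1181) = 435789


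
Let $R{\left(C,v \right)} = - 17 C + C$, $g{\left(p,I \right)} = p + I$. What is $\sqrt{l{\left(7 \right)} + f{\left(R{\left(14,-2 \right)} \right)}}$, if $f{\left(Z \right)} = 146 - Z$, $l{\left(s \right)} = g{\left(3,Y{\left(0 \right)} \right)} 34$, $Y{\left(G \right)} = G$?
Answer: $2 \sqrt{118} \approx 21.726$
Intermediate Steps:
$g{\left(p,I \right)} = I + p$
$R{\left(C,v \right)} = - 16 C$
$l{\left(s \right)} = 102$ ($l{\left(s \right)} = \left(0 + 3\right) 34 = 3 \cdot 34 = 102$)
$\sqrt{l{\left(7 \right)} + f{\left(R{\left(14,-2 \right)} \right)}} = \sqrt{102 - \left(-146 - 224\right)} = \sqrt{102 + \left(146 - -224\right)} = \sqrt{102 + \left(146 + 224\right)} = \sqrt{102 + 370} = \sqrt{472} = 2 \sqrt{118}$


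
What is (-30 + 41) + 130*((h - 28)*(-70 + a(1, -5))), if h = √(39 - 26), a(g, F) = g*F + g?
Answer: 269371 - 9620*√13 ≈ 2.3469e+5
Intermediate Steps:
a(g, F) = g + F*g (a(g, F) = F*g + g = g + F*g)
h = √13 ≈ 3.6056
(-30 + 41) + 130*((h - 28)*(-70 + a(1, -5))) = (-30 + 41) + 130*((√13 - 28)*(-70 + 1*(1 - 5))) = 11 + 130*((-28 + √13)*(-70 + 1*(-4))) = 11 + 130*((-28 + √13)*(-70 - 4)) = 11 + 130*((-28 + √13)*(-74)) = 11 + 130*(2072 - 74*√13) = 11 + (269360 - 9620*√13) = 269371 - 9620*√13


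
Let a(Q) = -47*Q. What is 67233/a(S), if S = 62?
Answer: -67233/2914 ≈ -23.072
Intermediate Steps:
67233/a(S) = 67233/((-47*62)) = 67233/(-2914) = 67233*(-1/2914) = -67233/2914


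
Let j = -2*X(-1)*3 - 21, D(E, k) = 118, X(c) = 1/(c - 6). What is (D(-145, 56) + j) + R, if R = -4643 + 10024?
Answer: 38352/7 ≈ 5478.9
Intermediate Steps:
X(c) = 1/(-6 + c)
R = 5381
j = -141/7 (j = -2*3/(-6 - 1) - 21 = -2*3/(-7) - 21 = -(-2)*3/7 - 21 = -2*(-3/7) - 21 = 6/7 - 21 = -141/7 ≈ -20.143)
(D(-145, 56) + j) + R = (118 - 141/7) + 5381 = 685/7 + 5381 = 38352/7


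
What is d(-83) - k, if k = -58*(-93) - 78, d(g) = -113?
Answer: -5429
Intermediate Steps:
k = 5316 (k = 5394 - 78 = 5316)
d(-83) - k = -113 - 1*5316 = -113 - 5316 = -5429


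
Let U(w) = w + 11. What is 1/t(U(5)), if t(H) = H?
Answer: 1/16 ≈ 0.062500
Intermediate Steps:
U(w) = 11 + w
1/t(U(5)) = 1/(11 + 5) = 1/16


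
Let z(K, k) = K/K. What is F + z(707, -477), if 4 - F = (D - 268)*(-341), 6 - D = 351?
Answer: -209028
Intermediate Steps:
D = -345 (D = 6 - 1*351 = 6 - 351 = -345)
z(K, k) = 1
F = -209029 (F = 4 - (-345 - 268)*(-341) = 4 - (-613)*(-341) = 4 - 1*209033 = 4 - 209033 = -209029)
F + z(707, -477) = -209029 + 1 = -209028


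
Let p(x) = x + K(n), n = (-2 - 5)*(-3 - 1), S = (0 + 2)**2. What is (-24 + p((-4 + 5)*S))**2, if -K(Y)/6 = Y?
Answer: 35344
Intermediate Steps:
S = 4 (S = 2**2 = 4)
n = 28 (n = -7*(-4) = 28)
K(Y) = -6*Y
p(x) = -168 + x (p(x) = x - 6*28 = x - 168 = -168 + x)
(-24 + p((-4 + 5)*S))**2 = (-24 + (-168 + (-4 + 5)*4))**2 = (-24 + (-168 + 1*4))**2 = (-24 + (-168 + 4))**2 = (-24 - 164)**2 = (-188)**2 = 35344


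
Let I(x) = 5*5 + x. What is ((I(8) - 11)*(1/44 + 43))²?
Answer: 3583449/4 ≈ 8.9586e+5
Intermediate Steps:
I(x) = 25 + x
((I(8) - 11)*(1/44 + 43))² = (((25 + 8) - 11)*(1/44 + 43))² = ((33 - 11)*(1/44 + 43))² = (22*(1893/44))² = (1893/2)² = 3583449/4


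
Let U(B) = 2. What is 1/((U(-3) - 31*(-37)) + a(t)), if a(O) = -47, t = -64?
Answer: 1/1102 ≈ 0.00090744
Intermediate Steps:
1/((U(-3) - 31*(-37)) + a(t)) = 1/((2 - 31*(-37)) - 47) = 1/((2 + 1147) - 47) = 1/(1149 - 47) = 1/1102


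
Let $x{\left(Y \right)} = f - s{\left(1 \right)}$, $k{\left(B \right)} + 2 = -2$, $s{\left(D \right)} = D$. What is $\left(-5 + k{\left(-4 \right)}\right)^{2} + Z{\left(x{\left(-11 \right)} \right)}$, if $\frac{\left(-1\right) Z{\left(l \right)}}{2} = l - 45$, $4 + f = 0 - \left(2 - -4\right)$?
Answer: $193$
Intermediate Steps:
$f = -10$ ($f = -4 + \left(0 - \left(2 - -4\right)\right) = -4 + \left(0 - \left(2 + 4\right)\right) = -4 + \left(0 - 6\right) = -4 - 6 = -10$)
$k{\left(B \right)} = -4$ ($k{\left(B \right)} = -2 - 2 = -4$)
$x{\left(Y \right)} = -11$ ($x{\left(Y \right)} = -10 - 1 = -11$)
$Z{\left(l \right)} = 90 - 2 l$ ($Z{\left(l \right)} = - 2 \left(l - 45\right) = - 2 \left(-45 + l\right) = 90 - 2 l$)
$\left(-5 + k{\left(-4 \right)}\right)^{2} + Z{\left(x{\left(-11 \right)} \right)} = \left(-5 - 4\right)^{2} + \left(90 - -22\right) = \left(-9\right)^{2} + \left(90 + 22\right) = 81 + 112 = 193$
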